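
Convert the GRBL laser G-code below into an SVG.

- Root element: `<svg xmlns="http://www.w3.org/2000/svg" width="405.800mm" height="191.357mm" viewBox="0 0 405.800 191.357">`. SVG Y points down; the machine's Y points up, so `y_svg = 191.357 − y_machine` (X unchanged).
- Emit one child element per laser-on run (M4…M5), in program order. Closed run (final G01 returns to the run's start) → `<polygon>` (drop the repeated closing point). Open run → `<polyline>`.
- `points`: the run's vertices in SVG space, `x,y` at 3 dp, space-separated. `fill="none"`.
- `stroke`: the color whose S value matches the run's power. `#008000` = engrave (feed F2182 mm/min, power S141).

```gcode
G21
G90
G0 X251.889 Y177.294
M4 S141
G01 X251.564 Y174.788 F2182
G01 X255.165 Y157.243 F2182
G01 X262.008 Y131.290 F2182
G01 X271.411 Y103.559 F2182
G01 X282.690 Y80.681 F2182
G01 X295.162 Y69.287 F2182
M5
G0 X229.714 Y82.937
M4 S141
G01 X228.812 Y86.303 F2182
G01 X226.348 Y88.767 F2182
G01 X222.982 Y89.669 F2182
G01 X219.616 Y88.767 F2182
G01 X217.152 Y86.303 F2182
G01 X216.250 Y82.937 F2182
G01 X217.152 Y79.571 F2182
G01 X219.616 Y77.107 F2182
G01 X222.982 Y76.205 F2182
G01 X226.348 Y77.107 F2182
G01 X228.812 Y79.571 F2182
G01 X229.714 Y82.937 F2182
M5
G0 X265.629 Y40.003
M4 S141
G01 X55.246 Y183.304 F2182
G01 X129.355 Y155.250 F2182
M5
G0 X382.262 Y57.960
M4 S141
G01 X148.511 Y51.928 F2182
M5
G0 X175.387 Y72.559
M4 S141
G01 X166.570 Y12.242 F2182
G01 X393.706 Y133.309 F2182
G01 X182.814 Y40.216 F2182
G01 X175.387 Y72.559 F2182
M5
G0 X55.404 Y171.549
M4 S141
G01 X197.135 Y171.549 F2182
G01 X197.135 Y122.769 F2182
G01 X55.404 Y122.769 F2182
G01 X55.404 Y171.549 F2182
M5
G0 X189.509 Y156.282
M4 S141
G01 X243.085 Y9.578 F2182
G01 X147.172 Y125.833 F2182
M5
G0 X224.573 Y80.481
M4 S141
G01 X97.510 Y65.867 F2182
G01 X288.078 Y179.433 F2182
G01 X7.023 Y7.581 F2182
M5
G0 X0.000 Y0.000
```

Each laser-on run becomes one SVG element. Flip Y back into SVG space with y_svg = 191.357 − y_machine. Every run uses S141, so all elements get stroke `#008000` (engrave).

Run 1: The run is open, so emit a `<polyline>` with points (Y-flipped): 251.889,14.063 251.564,16.569 255.165,34.114 262.008,60.067 271.411,87.798 282.690,110.676 295.162,122.070.

Run 2: The run returns to its start, so emit a `<polygon>` with points (Y-flipped): 229.714,108.420 228.812,105.054 226.348,102.590 222.982,101.688 219.616,102.590 217.152,105.054 216.250,108.420 217.152,111.786 219.616,114.250 222.982,115.152 226.348,114.250 228.812,111.786.

Run 3: The run is open, so emit a `<polyline>` with points (Y-flipped): 265.629,151.354 55.246,8.053 129.355,36.107.

Run 4: The run is open, so emit a `<polyline>` with points (Y-flipped): 382.262,133.397 148.511,139.429.

Run 5: The run returns to its start, so emit a `<polygon>` with points (Y-flipped): 175.387,118.798 166.570,179.115 393.706,58.048 182.814,151.141.

Run 6: The run returns to its start, so emit a `<polygon>` with points (Y-flipped): 55.404,19.808 197.135,19.808 197.135,68.588 55.404,68.588.

Run 7: The run is open, so emit a `<polyline>` with points (Y-flipped): 189.509,35.075 243.085,181.779 147.172,65.524.

Run 8: The run is open, so emit a `<polyline>` with points (Y-flipped): 224.573,110.876 97.510,125.490 288.078,11.924 7.023,183.776.

<svg xmlns="http://www.w3.org/2000/svg" width="405.800mm" height="191.357mm" viewBox="0 0 405.800 191.357">
  <polyline points="251.889,14.063 251.564,16.569 255.165,34.114 262.008,60.067 271.411,87.798 282.690,110.676 295.162,122.070" fill="none" stroke="#008000"/>
  <polygon points="229.714,108.420 228.812,105.054 226.348,102.590 222.982,101.688 219.616,102.590 217.152,105.054 216.250,108.420 217.152,111.786 219.616,114.250 222.982,115.152 226.348,114.250 228.812,111.786" fill="none" stroke="#008000"/>
  <polyline points="265.629,151.354 55.246,8.053 129.355,36.107" fill="none" stroke="#008000"/>
  <polyline points="382.262,133.397 148.511,139.429" fill="none" stroke="#008000"/>
  <polygon points="175.387,118.798 166.570,179.115 393.706,58.048 182.814,151.141" fill="none" stroke="#008000"/>
  <polygon points="55.404,19.808 197.135,19.808 197.135,68.588 55.404,68.588" fill="none" stroke="#008000"/>
  <polyline points="189.509,35.075 243.085,181.779 147.172,65.524" fill="none" stroke="#008000"/>
  <polyline points="224.573,110.876 97.510,125.490 288.078,11.924 7.023,183.776" fill="none" stroke="#008000"/>
</svg>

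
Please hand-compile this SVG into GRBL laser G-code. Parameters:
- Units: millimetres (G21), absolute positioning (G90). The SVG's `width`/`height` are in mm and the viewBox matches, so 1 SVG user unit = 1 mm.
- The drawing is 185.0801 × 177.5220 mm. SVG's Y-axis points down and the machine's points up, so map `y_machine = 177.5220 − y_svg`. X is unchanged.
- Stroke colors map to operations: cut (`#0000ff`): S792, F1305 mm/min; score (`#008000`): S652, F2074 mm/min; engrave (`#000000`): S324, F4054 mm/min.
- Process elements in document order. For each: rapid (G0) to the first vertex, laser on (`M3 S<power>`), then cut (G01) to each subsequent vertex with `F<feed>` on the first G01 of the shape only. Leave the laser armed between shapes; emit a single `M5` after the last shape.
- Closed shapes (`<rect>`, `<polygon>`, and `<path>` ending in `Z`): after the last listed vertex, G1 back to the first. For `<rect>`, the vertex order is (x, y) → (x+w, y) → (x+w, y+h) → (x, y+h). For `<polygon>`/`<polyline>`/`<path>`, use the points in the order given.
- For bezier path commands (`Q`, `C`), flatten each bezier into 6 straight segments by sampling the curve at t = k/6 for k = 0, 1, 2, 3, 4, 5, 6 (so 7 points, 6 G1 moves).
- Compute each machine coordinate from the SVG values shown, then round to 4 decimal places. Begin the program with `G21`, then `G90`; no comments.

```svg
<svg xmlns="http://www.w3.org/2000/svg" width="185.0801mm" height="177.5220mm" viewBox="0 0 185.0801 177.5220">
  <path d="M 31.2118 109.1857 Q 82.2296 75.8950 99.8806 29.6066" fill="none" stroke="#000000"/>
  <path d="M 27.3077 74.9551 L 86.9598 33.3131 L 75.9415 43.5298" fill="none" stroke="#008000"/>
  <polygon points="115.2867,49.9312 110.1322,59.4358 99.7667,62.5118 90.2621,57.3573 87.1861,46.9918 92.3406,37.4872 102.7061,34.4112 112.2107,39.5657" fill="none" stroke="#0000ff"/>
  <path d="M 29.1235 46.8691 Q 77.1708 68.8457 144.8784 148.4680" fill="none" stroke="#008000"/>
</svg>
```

1 u = 1 mm; y_m = 177.5220 − y.

[1] `<path>` quadratic bezier, #000000→engrave S324 F4054: (31.2118,68.3363) → (47.2909,79.7942) → (61.5162,91.9743) → (73.8879,104.8764) → (84.4058,118.5007) → (93.0701,132.8470) → (99.8806,147.9154)

[2] `<path>` open polyline, #008000→score S652 F2074: (27.3077,102.5669) → (86.9598,144.2089) → (75.9415,133.9922)

[3] `<polygon>` regular polygon, #0000ff→cut S792 F1305: (115.2867,127.5908) → (110.1322,118.0862) → (99.7667,115.0102) → (90.2621,120.1647) → (87.1861,130.5302) → (92.3406,140.0348) → (102.7061,143.1108) → (112.2107,137.9563) → (115.2867,127.5908) (closed)

[4] `<path>` quadratic bezier, #008000→score S652 F2074: (29.1235,130.6529) → (45.6854,121.7261) → (63.3395,109.5968) → (82.0859,94.2649) → (101.9245,75.7305) → (122.8553,53.9935) → (144.8784,29.0540)

G21
G90
G0 X31.2118 Y68.3363
M3 S324
G01 X47.2909 Y79.7942 F4054
G01 X61.5162 Y91.9743
G01 X73.8879 Y104.8764
G01 X84.4058 Y118.5007
G01 X93.0701 Y132.8470
G01 X99.8806 Y147.9154
G0 X27.3077 Y102.5669
M3 S652
G01 X86.9598 Y144.2089 F2074
G01 X75.9415 Y133.9922
G0 X115.2867 Y127.5908
M3 S792
G01 X110.1322 Y118.0862 F1305
G01 X99.7667 Y115.0102
G01 X90.2621 Y120.1647
G01 X87.1861 Y130.5302
G01 X92.3406 Y140.0348
G01 X102.7061 Y143.1108
G01 X112.2107 Y137.9563
G01 X115.2867 Y127.5908
G0 X29.1235 Y130.6529
M3 S652
G01 X45.6854 Y121.7261 F2074
G01 X63.3395 Y109.5968
G01 X82.0859 Y94.2649
G01 X101.9245 Y75.7305
G01 X122.8553 Y53.9935
G01 X144.8784 Y29.0540
M5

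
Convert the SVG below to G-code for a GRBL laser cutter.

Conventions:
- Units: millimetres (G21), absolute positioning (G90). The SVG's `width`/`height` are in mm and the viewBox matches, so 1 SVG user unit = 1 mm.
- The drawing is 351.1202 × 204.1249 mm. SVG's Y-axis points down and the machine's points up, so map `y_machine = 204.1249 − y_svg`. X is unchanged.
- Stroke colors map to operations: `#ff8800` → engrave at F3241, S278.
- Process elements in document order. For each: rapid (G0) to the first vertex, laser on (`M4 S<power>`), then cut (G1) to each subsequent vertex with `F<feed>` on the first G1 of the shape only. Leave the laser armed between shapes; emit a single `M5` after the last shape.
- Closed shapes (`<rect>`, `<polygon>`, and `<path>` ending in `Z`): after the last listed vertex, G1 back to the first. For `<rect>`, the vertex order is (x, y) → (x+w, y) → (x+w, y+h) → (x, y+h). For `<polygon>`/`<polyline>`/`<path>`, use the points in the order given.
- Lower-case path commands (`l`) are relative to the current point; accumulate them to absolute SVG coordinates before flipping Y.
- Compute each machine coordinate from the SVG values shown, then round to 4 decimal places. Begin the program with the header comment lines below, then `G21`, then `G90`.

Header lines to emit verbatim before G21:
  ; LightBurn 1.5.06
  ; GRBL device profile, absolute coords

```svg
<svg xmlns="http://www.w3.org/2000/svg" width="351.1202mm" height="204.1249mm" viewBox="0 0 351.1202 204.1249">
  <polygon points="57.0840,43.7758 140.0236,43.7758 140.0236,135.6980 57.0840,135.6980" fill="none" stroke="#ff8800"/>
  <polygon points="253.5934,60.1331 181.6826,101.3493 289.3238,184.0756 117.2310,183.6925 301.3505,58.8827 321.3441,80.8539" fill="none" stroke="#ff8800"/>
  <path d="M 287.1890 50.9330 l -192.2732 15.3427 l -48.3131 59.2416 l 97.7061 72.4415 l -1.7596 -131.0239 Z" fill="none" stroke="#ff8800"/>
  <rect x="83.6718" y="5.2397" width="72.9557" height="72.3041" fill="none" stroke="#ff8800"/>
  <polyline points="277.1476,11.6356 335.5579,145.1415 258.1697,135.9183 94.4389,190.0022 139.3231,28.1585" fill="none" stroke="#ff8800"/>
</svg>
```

1 u = 1 mm; y_m = 204.1249 − y.

[1] `<polygon>` rectangle, #ff8800→engrave S278 F3241: (57.0840,160.3491) → (140.0236,160.3491) → (140.0236,68.4269) → (57.0840,68.4269) → (57.0840,160.3491) (closed)

[2] `<polygon>` closed polygon, #ff8800→engrave S278 F3241: (253.5934,143.9918) → (181.6826,102.7756) → (289.3238,20.0493) → (117.2310,20.4324) → (301.3505,145.2422) → (321.3441,123.2710) → (253.5934,143.9918) (closed)

[3] `<path>` closed polygon, #ff8800→engrave S278 F3241: (287.1890,153.1919) → (94.9158,137.8492) → (46.6027,78.6076) → (144.3088,6.1661) → (142.5492,137.1900) → (287.1890,153.1919) (closed)

[4] `<rect>` rectangle, #ff8800→engrave S278 F3241: (83.6718,198.8852) → (156.6275,198.8852) → (156.6275,126.5811) → (83.6718,126.5811) → (83.6718,198.8852) (closed)

[5] `<polyline>` open polyline, #ff8800→engrave S278 F3241: (277.1476,192.4893) → (335.5579,58.9834) → (258.1697,68.2066) → (94.4389,14.1227) → (139.3231,175.9664)

; LightBurn 1.5.06
; GRBL device profile, absolute coords
G21
G90
G0 X57.0840 Y160.3491
M4 S278
G1 X140.0236 Y160.3491 F3241
G1 X140.0236 Y68.4269
G1 X57.0840 Y68.4269
G1 X57.0840 Y160.3491
G0 X253.5934 Y143.9918
M4 S278
G1 X181.6826 Y102.7756 F3241
G1 X289.3238 Y20.0493
G1 X117.2310 Y20.4324
G1 X301.3505 Y145.2422
G1 X321.3441 Y123.2710
G1 X253.5934 Y143.9918
G0 X287.1890 Y153.1919
M4 S278
G1 X94.9158 Y137.8492 F3241
G1 X46.6027 Y78.6076
G1 X144.3088 Y6.1661
G1 X142.5492 Y137.1900
G1 X287.1890 Y153.1919
G0 X83.6718 Y198.8852
M4 S278
G1 X156.6275 Y198.8852 F3241
G1 X156.6275 Y126.5811
G1 X83.6718 Y126.5811
G1 X83.6718 Y198.8852
G0 X277.1476 Y192.4893
M4 S278
G1 X335.5579 Y58.9834 F3241
G1 X258.1697 Y68.2066
G1 X94.4389 Y14.1227
G1 X139.3231 Y175.9664
M5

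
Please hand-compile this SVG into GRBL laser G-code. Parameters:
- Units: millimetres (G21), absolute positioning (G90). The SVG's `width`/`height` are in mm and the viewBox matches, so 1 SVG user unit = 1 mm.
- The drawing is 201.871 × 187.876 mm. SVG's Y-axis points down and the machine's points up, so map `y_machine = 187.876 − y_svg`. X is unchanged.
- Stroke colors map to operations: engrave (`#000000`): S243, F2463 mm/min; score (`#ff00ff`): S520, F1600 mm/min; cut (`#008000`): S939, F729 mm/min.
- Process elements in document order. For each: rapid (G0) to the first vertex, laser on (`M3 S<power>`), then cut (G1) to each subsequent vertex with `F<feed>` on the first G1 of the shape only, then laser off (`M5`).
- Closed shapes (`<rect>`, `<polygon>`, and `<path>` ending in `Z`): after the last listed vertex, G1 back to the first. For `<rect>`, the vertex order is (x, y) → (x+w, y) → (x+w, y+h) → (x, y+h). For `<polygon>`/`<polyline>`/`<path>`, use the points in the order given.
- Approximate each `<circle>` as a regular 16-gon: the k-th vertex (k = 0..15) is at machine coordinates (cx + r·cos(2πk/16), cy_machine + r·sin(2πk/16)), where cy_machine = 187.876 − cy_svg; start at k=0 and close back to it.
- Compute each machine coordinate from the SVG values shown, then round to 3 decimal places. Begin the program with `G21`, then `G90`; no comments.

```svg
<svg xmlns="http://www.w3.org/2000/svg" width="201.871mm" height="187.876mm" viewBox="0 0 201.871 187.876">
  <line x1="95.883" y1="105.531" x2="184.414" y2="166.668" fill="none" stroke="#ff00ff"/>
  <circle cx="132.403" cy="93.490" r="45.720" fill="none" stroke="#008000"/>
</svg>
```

G21
G90
G0 X95.883 Y82.345
M3 S520
G1 X184.414 Y21.208 F1600
M5
G0 X178.123 Y94.386
M3 S939
G1 X174.643 Y111.882 F729
G1 X164.732 Y126.715
G1 X149.899 Y136.626
G1 X132.403 Y140.106
G1 X114.907 Y136.626
G1 X100.074 Y126.715
G1 X90.163 Y111.882
G1 X86.683 Y94.386
G1 X90.163 Y76.890
G1 X100.074 Y62.057
G1 X114.907 Y52.146
G1 X132.403 Y48.666
G1 X149.899 Y52.146
G1 X164.732 Y62.057
G1 X174.643 Y76.890
G1 X178.123 Y94.386
M5

1 u = 1 mm; y_m = 187.876 − y.

[1] `<line>` line segment, #ff00ff→score S520 F1600: (95.883,82.345) → (184.414,21.208)

[2] `<circle>` circle, #008000→cut S939 F729: (178.123,94.386) → (174.643,111.882) → (164.732,126.715) → (149.899,136.626) → (132.403,140.106) → (114.907,136.626) → (100.074,126.715) → (90.163,111.882) → (86.683,94.386) → (90.163,76.890) → (100.074,62.057) → (114.907,52.146) → (132.403,48.666) → (149.899,52.146) → (164.732,62.057) → (174.643,76.890) → (178.123,94.386) (closed)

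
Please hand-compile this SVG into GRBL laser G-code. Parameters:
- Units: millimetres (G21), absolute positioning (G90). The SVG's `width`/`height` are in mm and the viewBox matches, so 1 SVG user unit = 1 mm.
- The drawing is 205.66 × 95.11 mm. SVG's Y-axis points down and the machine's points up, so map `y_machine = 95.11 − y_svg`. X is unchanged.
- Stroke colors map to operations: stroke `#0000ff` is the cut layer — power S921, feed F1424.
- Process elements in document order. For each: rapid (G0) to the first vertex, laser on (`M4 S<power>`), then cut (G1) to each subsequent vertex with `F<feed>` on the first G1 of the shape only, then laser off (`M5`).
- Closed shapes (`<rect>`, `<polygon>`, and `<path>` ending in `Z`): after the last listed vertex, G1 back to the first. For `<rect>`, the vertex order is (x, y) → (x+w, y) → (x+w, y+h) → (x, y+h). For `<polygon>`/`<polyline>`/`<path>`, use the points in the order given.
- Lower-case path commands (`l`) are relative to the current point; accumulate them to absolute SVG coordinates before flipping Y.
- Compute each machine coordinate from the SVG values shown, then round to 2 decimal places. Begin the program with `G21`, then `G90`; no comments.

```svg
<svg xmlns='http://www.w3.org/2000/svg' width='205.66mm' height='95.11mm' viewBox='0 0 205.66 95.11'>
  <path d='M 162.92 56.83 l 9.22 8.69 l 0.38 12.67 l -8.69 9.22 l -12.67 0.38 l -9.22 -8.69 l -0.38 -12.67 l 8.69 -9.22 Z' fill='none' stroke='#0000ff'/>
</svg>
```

1 u = 1 mm; y_m = 95.11 − y.

[1] `<path>` regular polygon, #0000ff→cut S921 F1424: (162.92,38.28) → (172.14,29.59) → (172.52,16.92) → (163.83,7.70) → (151.16,7.32) → (141.94,16.01) → (141.56,28.68) → (150.25,37.90) → (162.92,38.28) (closed)

G21
G90
G0 X162.92 Y38.28
M4 S921
G1 X172.14 Y29.59 F1424
G1 X172.52 Y16.92
G1 X163.83 Y7.70
G1 X151.16 Y7.32
G1 X141.94 Y16.01
G1 X141.56 Y28.68
G1 X150.25 Y37.90
G1 X162.92 Y38.28
M5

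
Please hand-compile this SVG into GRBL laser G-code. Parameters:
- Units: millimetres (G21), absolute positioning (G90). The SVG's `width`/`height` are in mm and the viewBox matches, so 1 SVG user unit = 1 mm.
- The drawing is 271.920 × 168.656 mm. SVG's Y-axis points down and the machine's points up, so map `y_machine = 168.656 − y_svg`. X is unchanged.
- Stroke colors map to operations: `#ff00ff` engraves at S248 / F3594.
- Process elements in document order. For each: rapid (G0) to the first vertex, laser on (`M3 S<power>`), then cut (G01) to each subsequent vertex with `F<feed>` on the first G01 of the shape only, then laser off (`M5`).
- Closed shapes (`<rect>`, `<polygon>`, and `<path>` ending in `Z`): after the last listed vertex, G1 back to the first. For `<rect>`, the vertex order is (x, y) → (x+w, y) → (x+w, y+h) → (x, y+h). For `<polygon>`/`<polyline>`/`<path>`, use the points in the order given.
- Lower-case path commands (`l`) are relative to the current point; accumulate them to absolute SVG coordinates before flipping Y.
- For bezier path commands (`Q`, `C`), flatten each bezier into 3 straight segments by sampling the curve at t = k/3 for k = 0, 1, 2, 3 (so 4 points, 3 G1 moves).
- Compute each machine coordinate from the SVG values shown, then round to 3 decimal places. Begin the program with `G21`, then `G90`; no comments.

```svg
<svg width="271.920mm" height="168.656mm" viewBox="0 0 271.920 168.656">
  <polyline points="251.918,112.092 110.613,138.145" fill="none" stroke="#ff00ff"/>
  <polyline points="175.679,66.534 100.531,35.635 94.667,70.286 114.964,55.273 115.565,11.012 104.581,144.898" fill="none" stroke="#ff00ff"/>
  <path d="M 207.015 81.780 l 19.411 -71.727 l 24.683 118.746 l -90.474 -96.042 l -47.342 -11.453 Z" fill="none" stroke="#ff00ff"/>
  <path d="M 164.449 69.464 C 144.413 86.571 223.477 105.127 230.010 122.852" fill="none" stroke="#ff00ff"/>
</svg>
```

G21
G90
G0 X251.918 Y56.564
M3 S248
G01 X110.613 Y30.511 F3594
M5
G0 X175.679 Y102.122
M3 S248
G01 X100.531 Y133.021 F3594
G01 X94.667 Y98.370
G01 X114.964 Y113.383
G01 X115.565 Y157.644
G01 X104.581 Y23.758
M5
G0 X207.015 Y86.876
M3 S248
G01 X226.426 Y158.603 F3594
G01 X251.109 Y39.857
G01 X160.635 Y135.899
G01 X113.293 Y147.352
G01 X207.015 Y86.876
M5
G0 X164.449 Y99.192
M3 S248
G01 X171.090 Y81.686 F3594
G01 X205.657 Y63.722
G01 X230.010 Y45.804
M5

1 u = 1 mm; y_m = 168.656 − y.

[1] `<polyline>` line segment, #ff00ff→engrave S248 F3594: (251.918,56.564) → (110.613,30.511)

[2] `<polyline>` open polyline, #ff00ff→engrave S248 F3594: (175.679,102.122) → (100.531,133.021) → (94.667,98.370) → (114.964,113.383) → (115.565,157.644) → (104.581,23.758)

[3] `<path>` closed polygon, #ff00ff→engrave S248 F3594: (207.015,86.876) → (226.426,158.603) → (251.109,39.857) → (160.635,135.899) → (113.293,147.352) → (207.015,86.876) (closed)

[4] `<path>` cubic bezier, #ff00ff→engrave S248 F3594: (164.449,99.192) → (171.090,81.686) → (205.657,63.722) → (230.010,45.804)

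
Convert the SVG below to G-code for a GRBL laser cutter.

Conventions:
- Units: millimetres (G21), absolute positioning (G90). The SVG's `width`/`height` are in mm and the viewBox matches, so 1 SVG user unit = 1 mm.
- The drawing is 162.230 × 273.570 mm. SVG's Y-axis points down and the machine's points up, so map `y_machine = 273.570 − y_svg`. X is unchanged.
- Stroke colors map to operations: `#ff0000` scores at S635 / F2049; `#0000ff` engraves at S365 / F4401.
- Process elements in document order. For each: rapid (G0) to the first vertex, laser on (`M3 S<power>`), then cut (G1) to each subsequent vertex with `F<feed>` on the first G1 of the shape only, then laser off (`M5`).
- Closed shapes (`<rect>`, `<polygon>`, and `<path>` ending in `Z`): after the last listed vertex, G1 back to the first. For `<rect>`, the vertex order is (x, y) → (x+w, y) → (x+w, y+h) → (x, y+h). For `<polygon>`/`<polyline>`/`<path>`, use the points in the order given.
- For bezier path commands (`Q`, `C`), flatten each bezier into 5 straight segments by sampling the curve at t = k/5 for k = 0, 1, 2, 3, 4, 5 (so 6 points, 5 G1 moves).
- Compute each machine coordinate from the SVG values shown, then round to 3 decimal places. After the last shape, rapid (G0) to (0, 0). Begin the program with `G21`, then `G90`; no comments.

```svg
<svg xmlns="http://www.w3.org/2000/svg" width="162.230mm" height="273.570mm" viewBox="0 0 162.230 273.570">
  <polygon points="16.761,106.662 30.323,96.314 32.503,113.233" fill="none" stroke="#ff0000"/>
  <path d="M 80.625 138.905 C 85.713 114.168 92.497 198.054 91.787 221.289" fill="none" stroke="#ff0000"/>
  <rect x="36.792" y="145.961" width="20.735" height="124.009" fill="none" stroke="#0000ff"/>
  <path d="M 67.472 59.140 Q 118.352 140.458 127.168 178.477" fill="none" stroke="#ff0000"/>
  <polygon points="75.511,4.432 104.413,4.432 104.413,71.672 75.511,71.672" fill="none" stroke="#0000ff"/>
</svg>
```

Since the viewBox matches the mm dimensions, user units are millimetres directly. The only transform is the Y-flip y_m = 273.570 − y_svg.

Shape 1 is a regular polygon drawn with `<polygon>`. Its stroke #ff0000 means score at S635, F2049. After flipping Y the toolpath is (16.761,166.908) → (30.323,177.256) → (32.503,160.337) → (16.761,166.908), returning to the start.

Shape 2 is a cubic bezier drawn with `<path>`. Its stroke #ff0000 means score at S635, F2049. After flipping Y the toolpath is (80.625,134.665) → (83.808,137.827) → (86.957,123.044) → (89.630,98.442) → (91.387,72.146) → (91.787,52.281).

Shape 3 is a rectangle drawn with `<rect>`. Its stroke #0000ff means engrave at S365, F4401. After flipping Y the toolpath is (36.792,127.609) → (57.527,127.609) → (57.527,3.600) → (36.792,3.600) → (36.792,127.609), returning to the start.

Shape 4 is a quadratic bezier drawn with `<path>`. Its stroke #ff0000 means score at S635, F2049. After flipping Y the toolpath is (67.472,214.430) → (86.141,183.635) → (101.446,156.303) → (113.385,132.436) → (121.959,112.033) → (127.168,95.093).

Shape 5 is a rectangle drawn with `<polygon>`. Its stroke #0000ff means engrave at S365, F4401. After flipping Y the toolpath is (75.511,269.138) → (104.413,269.138) → (104.413,201.898) → (75.511,201.898) → (75.511,269.138), returning to the start.

G21
G90
G0 X16.761 Y166.908
M3 S635
G1 X30.323 Y177.256 F2049
G1 X32.503 Y160.337
G1 X16.761 Y166.908
M5
G0 X80.625 Y134.665
M3 S635
G1 X83.808 Y137.827 F2049
G1 X86.957 Y123.044
G1 X89.630 Y98.442
G1 X91.387 Y72.146
G1 X91.787 Y52.281
M5
G0 X36.792 Y127.609
M3 S365
G1 X57.527 Y127.609 F4401
G1 X57.527 Y3.600
G1 X36.792 Y3.600
G1 X36.792 Y127.609
M5
G0 X67.472 Y214.430
M3 S635
G1 X86.141 Y183.635 F2049
G1 X101.446 Y156.303
G1 X113.385 Y132.436
G1 X121.959 Y112.033
G1 X127.168 Y95.093
M5
G0 X75.511 Y269.138
M3 S365
G1 X104.413 Y269.138 F4401
G1 X104.413 Y201.898
G1 X75.511 Y201.898
G1 X75.511 Y269.138
M5
G0 X0.000 Y0.000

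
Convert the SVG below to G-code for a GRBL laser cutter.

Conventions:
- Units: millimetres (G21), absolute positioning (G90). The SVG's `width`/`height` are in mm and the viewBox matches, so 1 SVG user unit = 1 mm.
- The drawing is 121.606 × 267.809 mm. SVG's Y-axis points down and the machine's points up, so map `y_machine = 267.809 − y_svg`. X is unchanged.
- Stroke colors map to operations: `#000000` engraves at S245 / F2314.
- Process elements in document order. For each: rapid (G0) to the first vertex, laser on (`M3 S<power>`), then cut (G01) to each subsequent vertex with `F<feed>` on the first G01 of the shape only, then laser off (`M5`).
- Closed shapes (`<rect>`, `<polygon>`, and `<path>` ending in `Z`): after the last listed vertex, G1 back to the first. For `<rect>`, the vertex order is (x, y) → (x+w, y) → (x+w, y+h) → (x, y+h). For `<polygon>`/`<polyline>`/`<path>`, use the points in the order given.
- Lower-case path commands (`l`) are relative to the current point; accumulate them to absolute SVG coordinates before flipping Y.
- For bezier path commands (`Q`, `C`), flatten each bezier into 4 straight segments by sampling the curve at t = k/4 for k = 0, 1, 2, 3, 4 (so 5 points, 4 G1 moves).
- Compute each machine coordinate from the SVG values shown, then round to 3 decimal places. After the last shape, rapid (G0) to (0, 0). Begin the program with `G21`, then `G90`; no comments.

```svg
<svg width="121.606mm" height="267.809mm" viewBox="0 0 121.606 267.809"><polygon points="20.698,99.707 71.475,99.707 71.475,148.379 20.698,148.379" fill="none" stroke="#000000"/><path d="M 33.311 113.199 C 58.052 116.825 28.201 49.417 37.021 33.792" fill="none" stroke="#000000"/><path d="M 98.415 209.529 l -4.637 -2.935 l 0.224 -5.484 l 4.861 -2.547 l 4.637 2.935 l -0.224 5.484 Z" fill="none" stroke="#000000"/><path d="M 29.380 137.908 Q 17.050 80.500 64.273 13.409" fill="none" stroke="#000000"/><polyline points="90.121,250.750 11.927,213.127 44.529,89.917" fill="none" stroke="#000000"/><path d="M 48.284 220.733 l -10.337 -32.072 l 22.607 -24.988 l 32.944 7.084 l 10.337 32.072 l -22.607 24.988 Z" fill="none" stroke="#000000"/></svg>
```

viewBox `0 0 121.606 267.809` with mm width/height → 1 unit = 1 mm. Flip: y_m = 267.809 − y_svg.

**Shape 1** — `<polygon>` rectangle, stroke `#000000` → engrave (S245, F2314). Machine vertices: (20.698,168.102) → (71.475,168.102) → (71.475,119.430) → (20.698,119.430) → (20.698,168.102). Closed: final G1 returns to the first vertex.

**Shape 2** — `<path>` cubic bezier, stroke `#000000` → engrave (S245, F2314). Control points (SVG): P0=(33.311,113.199), P1=(58.052,116.825), P2=(28.201,49.417), P3=(37.021,33.792); sampled at t=k/4. Machine vertices: (33.311,154.610) → (43.088,163.290) → (41.136,187.094) → (36.200,214.508) → (37.021,234.017). Open path.

**Shape 3** — `<path>` regular polygon, stroke `#000000` → engrave (S245, F2314). Machine vertices: (98.415,58.280) → (93.778,61.215) → (94.002,66.699) → (98.863,69.246) → (103.500,66.311) → (103.276,60.827) → (98.415,58.280). Closed: final G1 returns to the first vertex.

**Shape 4** — `<path>` quadratic bezier, stroke `#000000` → engrave (S245, F2314). Control points (SVG): P0=(29.380,137.908), P1=(17.050,80.500), P2=(64.273,13.409); sampled at t=k/4. Machine vertices: (29.380,129.901) → (26.937,159.210) → (31.938,189.730) → (44.384,221.460) → (64.273,254.400). Open path.

**Shape 5** — `<polyline>` open polyline, stroke `#000000` → engrave (S245, F2314). Machine vertices: (90.121,17.059) → (11.927,54.682) → (44.529,177.892). Open path.

**Shape 6** — `<path>` regular polygon, stroke `#000000` → engrave (S245, F2314). Machine vertices: (48.284,47.076) → (37.947,79.148) → (60.554,104.136) → (93.498,97.052) → (103.835,64.980) → (81.228,39.992) → (48.284,47.076). Closed: final G1 returns to the first vertex.

G21
G90
G0 X20.698 Y168.102
M3 S245
G01 X71.475 Y168.102 F2314
G01 X71.475 Y119.430
G01 X20.698 Y119.430
G01 X20.698 Y168.102
M5
G0 X33.311 Y154.610
M3 S245
G01 X43.088 Y163.290 F2314
G01 X41.136 Y187.094
G01 X36.200 Y214.508
G01 X37.021 Y234.017
M5
G0 X98.415 Y58.280
M3 S245
G01 X93.778 Y61.215 F2314
G01 X94.002 Y66.699
G01 X98.863 Y69.246
G01 X103.500 Y66.311
G01 X103.276 Y60.827
G01 X98.415 Y58.280
M5
G0 X29.380 Y129.901
M3 S245
G01 X26.937 Y159.210 F2314
G01 X31.938 Y189.730
G01 X44.384 Y221.460
G01 X64.273 Y254.400
M5
G0 X90.121 Y17.059
M3 S245
G01 X11.927 Y54.682 F2314
G01 X44.529 Y177.892
M5
G0 X48.284 Y47.076
M3 S245
G01 X37.947 Y79.148 F2314
G01 X60.554 Y104.136
G01 X93.498 Y97.052
G01 X103.835 Y64.980
G01 X81.228 Y39.992
G01 X48.284 Y47.076
M5
G0 X0.000 Y0.000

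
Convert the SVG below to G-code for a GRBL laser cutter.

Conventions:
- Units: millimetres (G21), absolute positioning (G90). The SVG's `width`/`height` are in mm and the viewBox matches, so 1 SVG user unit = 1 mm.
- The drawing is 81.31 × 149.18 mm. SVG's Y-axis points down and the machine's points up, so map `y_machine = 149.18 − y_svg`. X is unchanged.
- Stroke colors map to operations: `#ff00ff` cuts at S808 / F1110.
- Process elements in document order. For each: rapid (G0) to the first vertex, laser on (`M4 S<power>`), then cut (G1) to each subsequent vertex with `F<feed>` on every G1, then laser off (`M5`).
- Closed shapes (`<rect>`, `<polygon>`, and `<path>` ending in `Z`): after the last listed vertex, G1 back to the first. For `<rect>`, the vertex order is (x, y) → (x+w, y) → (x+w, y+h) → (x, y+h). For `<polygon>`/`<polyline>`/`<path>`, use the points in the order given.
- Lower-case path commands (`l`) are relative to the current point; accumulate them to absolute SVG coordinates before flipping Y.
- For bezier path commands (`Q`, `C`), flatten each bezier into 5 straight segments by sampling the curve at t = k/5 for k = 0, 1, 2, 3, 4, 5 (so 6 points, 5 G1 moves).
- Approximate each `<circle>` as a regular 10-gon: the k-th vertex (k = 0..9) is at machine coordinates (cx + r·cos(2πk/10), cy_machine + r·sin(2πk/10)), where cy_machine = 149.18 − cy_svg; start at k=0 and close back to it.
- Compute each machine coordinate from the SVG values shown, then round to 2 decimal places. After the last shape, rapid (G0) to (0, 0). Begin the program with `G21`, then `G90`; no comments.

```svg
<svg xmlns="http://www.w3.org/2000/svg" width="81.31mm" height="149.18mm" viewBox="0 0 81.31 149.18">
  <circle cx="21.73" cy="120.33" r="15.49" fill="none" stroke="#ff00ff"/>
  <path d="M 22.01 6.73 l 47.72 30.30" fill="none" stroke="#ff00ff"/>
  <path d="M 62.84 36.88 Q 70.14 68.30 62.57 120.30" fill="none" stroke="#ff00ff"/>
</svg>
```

1 u = 1 mm; y_m = 149.18 − y.

[1] `<circle>` circle, #ff00ff→cut S808 F1110: (37.22,28.85) → (34.26,37.95) → (26.52,43.58) → (16.94,43.58) → (9.20,37.95) → (6.24,28.85) → (9.20,19.75) → (16.94,14.12) → (26.52,14.12) → (34.26,19.75) → (37.22,28.85) (closed)

[2] `<path>` line segment, #ff00ff→cut S808 F1110: (22.01,142.45) → (69.73,112.15)

[3] `<path>` quadratic bezier, #ff00ff→cut S808 F1110: (62.84,112.30) → (65.17,98.91) → (66.30,83.87) → (66.25,67.19) → (65.00,48.86) → (62.57,28.88)

G21
G90
G0 X37.22 Y28.85
M4 S808
G1 X34.26 Y37.95 F1110
G1 X26.52 Y43.58 F1110
G1 X16.94 Y43.58 F1110
G1 X9.20 Y37.95 F1110
G1 X6.24 Y28.85 F1110
G1 X9.20 Y19.75 F1110
G1 X16.94 Y14.12 F1110
G1 X26.52 Y14.12 F1110
G1 X34.26 Y19.75 F1110
G1 X37.22 Y28.85 F1110
M5
G0 X22.01 Y142.45
M4 S808
G1 X69.73 Y112.15 F1110
M5
G0 X62.84 Y112.30
M4 S808
G1 X65.17 Y98.91 F1110
G1 X66.30 Y83.87 F1110
G1 X66.25 Y67.19 F1110
G1 X65.00 Y48.86 F1110
G1 X62.57 Y28.88 F1110
M5
G0 X0.00 Y0.00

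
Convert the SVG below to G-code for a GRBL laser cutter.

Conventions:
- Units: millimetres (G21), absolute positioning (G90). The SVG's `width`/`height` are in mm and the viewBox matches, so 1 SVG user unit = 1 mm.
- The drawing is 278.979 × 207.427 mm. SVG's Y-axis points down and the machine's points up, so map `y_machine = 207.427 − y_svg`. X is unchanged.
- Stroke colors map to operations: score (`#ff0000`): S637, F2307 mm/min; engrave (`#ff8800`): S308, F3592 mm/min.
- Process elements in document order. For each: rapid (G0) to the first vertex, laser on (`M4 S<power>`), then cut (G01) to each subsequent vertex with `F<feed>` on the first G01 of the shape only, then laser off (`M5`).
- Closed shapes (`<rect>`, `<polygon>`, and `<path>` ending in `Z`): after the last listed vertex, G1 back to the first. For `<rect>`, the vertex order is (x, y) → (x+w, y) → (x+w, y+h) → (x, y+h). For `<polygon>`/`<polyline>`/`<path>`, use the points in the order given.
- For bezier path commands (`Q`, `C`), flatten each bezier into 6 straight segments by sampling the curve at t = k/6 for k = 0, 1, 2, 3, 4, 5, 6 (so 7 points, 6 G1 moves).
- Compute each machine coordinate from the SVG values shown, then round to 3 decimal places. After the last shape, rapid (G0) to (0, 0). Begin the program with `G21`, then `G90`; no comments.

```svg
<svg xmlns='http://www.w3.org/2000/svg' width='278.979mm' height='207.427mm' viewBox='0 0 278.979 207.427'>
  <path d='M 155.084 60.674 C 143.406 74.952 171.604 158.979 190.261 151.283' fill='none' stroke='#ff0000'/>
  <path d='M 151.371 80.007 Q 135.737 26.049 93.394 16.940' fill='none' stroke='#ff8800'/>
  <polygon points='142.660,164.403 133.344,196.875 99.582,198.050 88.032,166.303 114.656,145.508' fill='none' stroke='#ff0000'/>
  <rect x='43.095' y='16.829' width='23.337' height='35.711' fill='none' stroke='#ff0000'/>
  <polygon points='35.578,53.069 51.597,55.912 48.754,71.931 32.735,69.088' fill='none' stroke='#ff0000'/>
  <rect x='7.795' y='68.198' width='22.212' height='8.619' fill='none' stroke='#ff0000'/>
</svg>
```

1 u = 1 mm; y_m = 207.427 − y.

[1] `<path>` cubic bezier, #ff0000→score S637 F2307: (155.084,146.753) → (152.339,134.549) → (154.868,115.206) → (161.297,93.208) → (170.254,73.042) → (180.366,59.192) → (190.261,56.144)

[2] `<path>` quadratic bezier, #ff8800→engrave S308 F3592: (151.371,127.420) → (145.418,144.160) → (137.981,158.409) → (129.060,170.166) → (118.655,179.431) → (106.766,186.205) → (93.394,190.487)

[3] `<polygon>` regular polygon, #ff0000→score S637 F2307: (142.660,43.024) → (133.344,10.552) → (99.582,9.377) → (88.032,41.124) → (114.656,61.919) → (142.660,43.024) (closed)

[4] `<rect>` rectangle, #ff0000→score S637 F2307: (43.095,190.598) → (66.432,190.598) → (66.432,154.887) → (43.095,154.887) → (43.095,190.598) (closed)

[5] `<polygon>` regular polygon, #ff0000→score S637 F2307: (35.578,154.358) → (51.597,151.515) → (48.754,135.496) → (32.735,138.339) → (35.578,154.358) (closed)

[6] `<rect>` rectangle, #ff0000→score S637 F2307: (7.795,139.229) → (30.007,139.229) → (30.007,130.610) → (7.795,130.610) → (7.795,139.229) (closed)

G21
G90
G0 X155.084 Y146.753
M4 S637
G01 X152.339 Y134.549 F2307
G01 X154.868 Y115.206
G01 X161.297 Y93.208
G01 X170.254 Y73.042
G01 X180.366 Y59.192
G01 X190.261 Y56.144
M5
G0 X151.371 Y127.420
M4 S308
G01 X145.418 Y144.160 F3592
G01 X137.981 Y158.409
G01 X129.060 Y170.166
G01 X118.655 Y179.431
G01 X106.766 Y186.205
G01 X93.394 Y190.487
M5
G0 X142.660 Y43.024
M4 S637
G01 X133.344 Y10.552 F2307
G01 X99.582 Y9.377
G01 X88.032 Y41.124
G01 X114.656 Y61.919
G01 X142.660 Y43.024
M5
G0 X43.095 Y190.598
M4 S637
G01 X66.432 Y190.598 F2307
G01 X66.432 Y154.887
G01 X43.095 Y154.887
G01 X43.095 Y190.598
M5
G0 X35.578 Y154.358
M4 S637
G01 X51.597 Y151.515 F2307
G01 X48.754 Y135.496
G01 X32.735 Y138.339
G01 X35.578 Y154.358
M5
G0 X7.795 Y139.229
M4 S637
G01 X30.007 Y139.229 F2307
G01 X30.007 Y130.610
G01 X7.795 Y130.610
G01 X7.795 Y139.229
M5
G0 X0.000 Y0.000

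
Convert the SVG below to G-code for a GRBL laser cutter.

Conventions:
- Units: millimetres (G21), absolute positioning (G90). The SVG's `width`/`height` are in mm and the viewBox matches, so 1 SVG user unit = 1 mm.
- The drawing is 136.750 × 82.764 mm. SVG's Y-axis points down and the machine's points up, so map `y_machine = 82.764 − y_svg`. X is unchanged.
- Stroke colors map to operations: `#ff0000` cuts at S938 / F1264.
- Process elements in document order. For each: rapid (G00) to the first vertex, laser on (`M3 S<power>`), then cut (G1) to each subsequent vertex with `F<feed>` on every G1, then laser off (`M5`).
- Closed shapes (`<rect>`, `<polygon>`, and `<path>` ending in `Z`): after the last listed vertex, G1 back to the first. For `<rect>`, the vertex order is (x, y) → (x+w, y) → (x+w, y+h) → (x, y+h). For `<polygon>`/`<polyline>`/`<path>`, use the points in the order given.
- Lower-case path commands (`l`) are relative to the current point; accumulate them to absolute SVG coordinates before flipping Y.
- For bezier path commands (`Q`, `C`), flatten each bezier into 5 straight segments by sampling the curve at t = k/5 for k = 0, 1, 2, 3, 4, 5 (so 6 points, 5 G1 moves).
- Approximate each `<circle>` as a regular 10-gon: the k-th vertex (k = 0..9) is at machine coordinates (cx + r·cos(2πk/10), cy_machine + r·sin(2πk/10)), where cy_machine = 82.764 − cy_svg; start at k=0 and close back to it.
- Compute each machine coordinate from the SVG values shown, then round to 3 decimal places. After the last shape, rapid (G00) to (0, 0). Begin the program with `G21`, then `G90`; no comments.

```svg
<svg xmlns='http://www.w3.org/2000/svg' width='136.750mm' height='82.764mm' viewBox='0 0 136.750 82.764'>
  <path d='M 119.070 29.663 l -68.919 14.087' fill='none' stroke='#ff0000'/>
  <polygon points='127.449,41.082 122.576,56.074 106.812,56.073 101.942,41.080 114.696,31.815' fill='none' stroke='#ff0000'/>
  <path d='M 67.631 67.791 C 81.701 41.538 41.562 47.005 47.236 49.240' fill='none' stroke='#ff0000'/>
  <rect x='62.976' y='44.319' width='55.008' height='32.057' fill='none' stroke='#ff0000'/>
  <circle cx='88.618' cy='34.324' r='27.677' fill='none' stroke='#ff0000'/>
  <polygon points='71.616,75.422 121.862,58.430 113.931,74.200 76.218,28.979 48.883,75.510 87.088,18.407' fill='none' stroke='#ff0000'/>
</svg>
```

1 u = 1 mm; y_m = 82.764 − y.

[1] `<path>` line segment, #ff0000→cut S938 F1264: (119.070,53.101) → (50.151,39.014)

[2] `<polygon>` regular polygon, #ff0000→cut S938 F1264: (127.449,41.682) → (122.576,26.690) → (106.812,26.691) → (101.942,41.684) → (114.696,50.949) → (127.449,41.682) (closed)

[3] `<path>` cubic bezier, #ff0000→cut S938 F1264: (67.631,14.973) → (70.368,27.198) → (64.896,33.488) → (56.016,35.520) → (48.529,34.973) → (47.236,33.524)

[4] `<rect>` rectangle, #ff0000→cut S938 F1264: (62.976,38.445) → (117.984,38.445) → (117.984,6.388) → (62.976,6.388) → (62.976,38.445) (closed)

[5] `<circle>` circle, #ff0000→cut S938 F1264: (116.295,48.440) → (111.009,64.708) → (97.171,74.762) → (80.065,74.762) → (66.227,64.708) → (60.941,48.440) → (66.227,32.172) → (80.065,22.118) → (97.171,22.118) → (111.009,32.172) → (116.295,48.440) (closed)

[6] `<polygon>` closed polygon, #ff0000→cut S938 F1264: (71.616,7.342) → (121.862,24.334) → (113.931,8.564) → (76.218,53.785) → (48.883,7.254) → (87.088,64.357) → (71.616,7.342) (closed)

G21
G90
G00 X119.070 Y53.101
M3 S938
G1 X50.151 Y39.014 F1264
M5
G00 X127.449 Y41.682
M3 S938
G1 X122.576 Y26.690 F1264
G1 X106.812 Y26.691 F1264
G1 X101.942 Y41.684 F1264
G1 X114.696 Y50.949 F1264
G1 X127.449 Y41.682 F1264
M5
G00 X67.631 Y14.973
M3 S938
G1 X70.368 Y27.198 F1264
G1 X64.896 Y33.488 F1264
G1 X56.016 Y35.520 F1264
G1 X48.529 Y34.973 F1264
G1 X47.236 Y33.524 F1264
M5
G00 X62.976 Y38.445
M3 S938
G1 X117.984 Y38.445 F1264
G1 X117.984 Y6.388 F1264
G1 X62.976 Y6.388 F1264
G1 X62.976 Y38.445 F1264
M5
G00 X116.295 Y48.440
M3 S938
G1 X111.009 Y64.708 F1264
G1 X97.171 Y74.762 F1264
G1 X80.065 Y74.762 F1264
G1 X66.227 Y64.708 F1264
G1 X60.941 Y48.440 F1264
G1 X66.227 Y32.172 F1264
G1 X80.065 Y22.118 F1264
G1 X97.171 Y22.118 F1264
G1 X111.009 Y32.172 F1264
G1 X116.295 Y48.440 F1264
M5
G00 X71.616 Y7.342
M3 S938
G1 X121.862 Y24.334 F1264
G1 X113.931 Y8.564 F1264
G1 X76.218 Y53.785 F1264
G1 X48.883 Y7.254 F1264
G1 X87.088 Y64.357 F1264
G1 X71.616 Y7.342 F1264
M5
G00 X0.000 Y0.000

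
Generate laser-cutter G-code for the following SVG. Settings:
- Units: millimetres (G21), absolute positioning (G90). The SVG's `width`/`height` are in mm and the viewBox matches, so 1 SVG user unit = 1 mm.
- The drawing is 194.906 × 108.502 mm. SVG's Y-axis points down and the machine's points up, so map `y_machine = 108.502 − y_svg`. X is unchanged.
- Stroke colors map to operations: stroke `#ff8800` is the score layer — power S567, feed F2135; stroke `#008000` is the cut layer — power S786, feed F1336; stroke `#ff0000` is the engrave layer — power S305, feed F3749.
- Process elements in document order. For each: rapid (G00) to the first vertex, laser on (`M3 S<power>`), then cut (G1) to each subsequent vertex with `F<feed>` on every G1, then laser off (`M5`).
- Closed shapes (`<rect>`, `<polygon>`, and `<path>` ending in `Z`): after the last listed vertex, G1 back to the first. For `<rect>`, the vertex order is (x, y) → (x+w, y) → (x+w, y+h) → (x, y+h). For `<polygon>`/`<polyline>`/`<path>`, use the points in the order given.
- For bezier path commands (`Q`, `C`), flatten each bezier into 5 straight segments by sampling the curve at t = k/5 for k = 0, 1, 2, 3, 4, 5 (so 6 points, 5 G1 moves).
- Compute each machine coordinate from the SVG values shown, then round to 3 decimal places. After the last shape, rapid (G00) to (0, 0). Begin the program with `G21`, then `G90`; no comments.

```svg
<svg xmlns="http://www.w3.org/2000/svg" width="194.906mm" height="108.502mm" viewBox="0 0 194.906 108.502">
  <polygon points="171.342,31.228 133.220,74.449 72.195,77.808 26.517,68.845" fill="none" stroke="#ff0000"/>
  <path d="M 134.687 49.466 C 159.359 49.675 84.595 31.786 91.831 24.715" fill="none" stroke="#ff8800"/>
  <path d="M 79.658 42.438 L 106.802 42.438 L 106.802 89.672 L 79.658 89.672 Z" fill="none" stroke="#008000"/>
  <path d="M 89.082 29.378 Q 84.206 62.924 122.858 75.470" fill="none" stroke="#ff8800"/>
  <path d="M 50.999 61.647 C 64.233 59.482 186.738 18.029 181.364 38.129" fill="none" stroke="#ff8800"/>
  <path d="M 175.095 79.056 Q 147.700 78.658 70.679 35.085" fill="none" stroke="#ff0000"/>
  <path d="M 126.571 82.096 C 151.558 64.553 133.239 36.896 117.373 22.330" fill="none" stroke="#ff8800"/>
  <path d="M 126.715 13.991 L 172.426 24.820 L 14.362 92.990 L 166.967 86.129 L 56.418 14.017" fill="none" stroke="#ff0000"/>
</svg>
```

1 u = 1 mm; y_m = 108.502 − y.

[1] `<polygon>` closed polygon, #ff0000→engrave S305 F3749: (171.342,77.274) → (133.220,34.053) → (72.195,30.694) → (26.517,39.657) → (171.342,77.274) (closed)

[2] `<path>` cubic bezier, #ff8800→score S567 F2135: (134.687,59.036) → (139.009,60.851) → (128.176,65.622) → (110.896,71.960) → (95.878,78.478) → (91.831,83.787)

[3] `<path>` rectangle, #008000→cut S786 F1336: (79.658,66.064) → (106.802,66.064) → (106.802,18.830) → (79.658,18.830) → (79.658,66.064) (closed)

[4] `<path>` quadratic bezier, #ff8800→score S567 F2135: (89.082,79.124) → (88.873,66.546) → (92.146,55.647) → (98.901,46.429) → (109.138,38.890) → (122.858,33.032)

[5] `<path>` cubic bezier, #ff8800→score S567 F2135: (50.999,46.855) → (70.155,52.062) → (104.152,61.857) → (141.608,71.401) → (171.140,75.853) → (181.364,70.373)

[6] `<path>` quadratic bezier, #ff0000→engrave S305 F3749: (175.095,29.446) → (162.152,31.332) → (145.239,36.672) → (124.356,45.467) → (99.502,57.715) → (70.679,73.417)

[7] `<path>` cubic bezier, #ff8800→score S567 F2135: (126.571,26.406) → (136.733,37.960) → (138.697,50.827) → (134.661,63.894) → (126.821,76.047) → (117.373,86.172)

[8] `<path>` open polyline, #ff0000→engrave S305 F3749: (126.715,94.511) → (172.426,83.682) → (14.362,15.512) → (166.967,22.373) → (56.418,94.485)

G21
G90
G00 X171.342 Y77.274
M3 S305
G1 X133.220 Y34.053 F3749
G1 X72.195 Y30.694 F3749
G1 X26.517 Y39.657 F3749
G1 X171.342 Y77.274 F3749
M5
G00 X134.687 Y59.036
M3 S567
G1 X139.009 Y60.851 F2135
G1 X128.176 Y65.622 F2135
G1 X110.896 Y71.960 F2135
G1 X95.878 Y78.478 F2135
G1 X91.831 Y83.787 F2135
M5
G00 X79.658 Y66.064
M3 S786
G1 X106.802 Y66.064 F1336
G1 X106.802 Y18.830 F1336
G1 X79.658 Y18.830 F1336
G1 X79.658 Y66.064 F1336
M5
G00 X89.082 Y79.124
M3 S567
G1 X88.873 Y66.546 F2135
G1 X92.146 Y55.647 F2135
G1 X98.901 Y46.429 F2135
G1 X109.138 Y38.890 F2135
G1 X122.858 Y33.032 F2135
M5
G00 X50.999 Y46.855
M3 S567
G1 X70.155 Y52.062 F2135
G1 X104.152 Y61.857 F2135
G1 X141.608 Y71.401 F2135
G1 X171.140 Y75.853 F2135
G1 X181.364 Y70.373 F2135
M5
G00 X175.095 Y29.446
M3 S305
G1 X162.152 Y31.332 F3749
G1 X145.239 Y36.672 F3749
G1 X124.356 Y45.467 F3749
G1 X99.502 Y57.715 F3749
G1 X70.679 Y73.417 F3749
M5
G00 X126.571 Y26.406
M3 S567
G1 X136.733 Y37.960 F2135
G1 X138.697 Y50.827 F2135
G1 X134.661 Y63.894 F2135
G1 X126.821 Y76.047 F2135
G1 X117.373 Y86.172 F2135
M5
G00 X126.715 Y94.511
M3 S305
G1 X172.426 Y83.682 F3749
G1 X14.362 Y15.512 F3749
G1 X166.967 Y22.373 F3749
G1 X56.418 Y94.485 F3749
M5
G00 X0.000 Y0.000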